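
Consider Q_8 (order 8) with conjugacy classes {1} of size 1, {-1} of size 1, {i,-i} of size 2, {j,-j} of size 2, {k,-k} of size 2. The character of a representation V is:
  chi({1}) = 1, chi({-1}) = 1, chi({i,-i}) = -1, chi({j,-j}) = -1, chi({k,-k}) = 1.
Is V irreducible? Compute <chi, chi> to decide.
Irreducible: <chi, chi> = 1.

Derivation: <chi, chi> = (1/|G|) sum_C |C| * |chi(C)|^2 = (1/8)[1*|1|^2 + 1*|1|^2 + 2*|-1|^2 + 2*|-1|^2 + 2*|1|^2]
  = (1/8)[(1) + (1) + (2) + (2) + (2)] = 8/8 = 1.
A character is irreducible iff <chi, chi> = 1, so this representation is irreducible.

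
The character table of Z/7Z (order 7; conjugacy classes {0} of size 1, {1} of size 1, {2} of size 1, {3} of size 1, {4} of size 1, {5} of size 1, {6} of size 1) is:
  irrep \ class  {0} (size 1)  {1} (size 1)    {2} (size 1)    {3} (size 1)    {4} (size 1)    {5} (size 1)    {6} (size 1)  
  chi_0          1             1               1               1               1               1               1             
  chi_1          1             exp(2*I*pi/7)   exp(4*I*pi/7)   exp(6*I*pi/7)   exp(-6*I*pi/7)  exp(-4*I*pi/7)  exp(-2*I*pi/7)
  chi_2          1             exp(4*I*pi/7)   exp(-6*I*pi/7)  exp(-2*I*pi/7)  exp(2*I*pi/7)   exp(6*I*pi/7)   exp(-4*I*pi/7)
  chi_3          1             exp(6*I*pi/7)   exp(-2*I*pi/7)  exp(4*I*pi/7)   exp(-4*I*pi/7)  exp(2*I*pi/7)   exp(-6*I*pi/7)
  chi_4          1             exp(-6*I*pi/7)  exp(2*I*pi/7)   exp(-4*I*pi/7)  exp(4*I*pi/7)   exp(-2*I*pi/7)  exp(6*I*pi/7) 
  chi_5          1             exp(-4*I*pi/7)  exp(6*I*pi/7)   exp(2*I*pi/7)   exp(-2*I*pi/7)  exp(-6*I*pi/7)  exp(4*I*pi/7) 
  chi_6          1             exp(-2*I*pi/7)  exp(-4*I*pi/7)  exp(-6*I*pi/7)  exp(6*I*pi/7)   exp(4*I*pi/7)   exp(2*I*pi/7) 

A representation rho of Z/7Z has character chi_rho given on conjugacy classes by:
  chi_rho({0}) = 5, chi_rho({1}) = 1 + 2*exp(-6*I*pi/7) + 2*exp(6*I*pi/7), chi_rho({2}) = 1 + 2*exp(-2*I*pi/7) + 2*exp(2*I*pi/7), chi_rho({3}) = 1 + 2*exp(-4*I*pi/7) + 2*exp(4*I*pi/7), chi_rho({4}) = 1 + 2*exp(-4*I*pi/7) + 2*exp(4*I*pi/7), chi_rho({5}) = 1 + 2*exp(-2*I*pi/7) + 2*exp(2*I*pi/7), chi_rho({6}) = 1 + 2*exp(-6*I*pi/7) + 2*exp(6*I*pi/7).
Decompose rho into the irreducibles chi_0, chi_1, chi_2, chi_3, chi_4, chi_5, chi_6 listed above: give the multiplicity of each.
Multiplicities: chi_0: 1, chi_1: 0, chi_2: 0, chi_3: 2, chi_4: 2, chi_5: 0, chi_6: 0.

Solution. Use <chi_rho, chi> = (1/|G|) sum_C |C| * chi_rho(C) * conj(chi(C)) with |G| = 7 for each irreducible chi in the table:
  <chi_rho, chi_0> = (1/7)[1*(5)*conj(1) + 1*(1 + 2*exp(-6*I*pi/7) + 2*exp(6*I*pi/7))*conj(1) + 1*(1 + 2*exp(-2*I*pi/7) + 2*exp(2*I*pi/7))*conj(1) + 1*(1 + 2*exp(-4*I*pi/7) + 2*exp(4*I*pi/7))*conj(1) + 1*(1 + 2*exp(-4*I*pi/7) + 2*exp(4*I*pi/7))*conj(1) + 1*(1 + 2*exp(-2*I*pi/7) + 2*exp(2*I*pi/7))*conj(1) + 1*(1 + 2*exp(-6*I*pi/7) + 2*exp(6*I*pi/7))*conj(1)]
      = (1/7)[(5) + (1 + 2*exp(-6*I*pi/7) + 2*exp(6*I*pi/7)) + (1 + 2*exp(-2*I*pi/7) + 2*exp(2*I*pi/7)) + (1 + 2*exp(-4*I*pi/7) + 2*exp(4*I*pi/7)) + (1 + 2*exp(-4*I*pi/7) + 2*exp(4*I*pi/7)) + (1 + 2*exp(-2*I*pi/7) + 2*exp(2*I*pi/7)) + (1 + 2*exp(-6*I*pi/7) + 2*exp(6*I*pi/7))] = 7/7 = 1
  <chi_rho, chi_1> = (1/7)[1*(5)*conj(1) + 1*(1 + 2*exp(-6*I*pi/7) + 2*exp(6*I*pi/7))*conj(exp(2*I*pi/7)) + 1*(1 + 2*exp(-2*I*pi/7) + 2*exp(2*I*pi/7))*conj(exp(4*I*pi/7)) + 1*(1 + 2*exp(-4*I*pi/7) + 2*exp(4*I*pi/7))*conj(exp(6*I*pi/7)) + 1*(1 + 2*exp(-4*I*pi/7) + 2*exp(4*I*pi/7))*conj(exp(-6*I*pi/7)) + 1*(1 + 2*exp(-2*I*pi/7) + 2*exp(2*I*pi/7))*conj(exp(-4*I*pi/7)) + 1*(1 + 2*exp(-6*I*pi/7) + 2*exp(6*I*pi/7))*conj(exp(-2*I*pi/7))]
      = (1/7)[(5) + (exp(-2*I*pi/7) + 2*exp(6*I*pi/7) + 2*exp(4*I*pi/7)) + (2*exp(-2*I*pi/7) + exp(-4*I*pi/7) + 2*exp(-6*I*pi/7)) + (2*exp(-2*I*pi/7) + exp(-6*I*pi/7) + 2*exp(4*I*pi/7)) + (2*exp(-4*I*pi/7) + exp(6*I*pi/7) + 2*exp(2*I*pi/7)) + (2*exp(6*I*pi/7) + exp(4*I*pi/7) + 2*exp(2*I*pi/7)) + (2*exp(-4*I*pi/7) + 2*exp(-6*I*pi/7) + exp(2*I*pi/7))] = 0/7 = 0
  <chi_rho, chi_2> = (1/7)[1*(5)*conj(1) + 1*(1 + 2*exp(-6*I*pi/7) + 2*exp(6*I*pi/7))*conj(exp(4*I*pi/7)) + 1*(1 + 2*exp(-2*I*pi/7) + 2*exp(2*I*pi/7))*conj(exp(-6*I*pi/7)) + 1*(1 + 2*exp(-4*I*pi/7) + 2*exp(4*I*pi/7))*conj(exp(-2*I*pi/7)) + 1*(1 + 2*exp(-4*I*pi/7) + 2*exp(4*I*pi/7))*conj(exp(2*I*pi/7)) + 1*(1 + 2*exp(-2*I*pi/7) + 2*exp(2*I*pi/7))*conj(exp(6*I*pi/7)) + 1*(1 + 2*exp(-6*I*pi/7) + 2*exp(6*I*pi/7))*conj(exp(-4*I*pi/7))]
      = (1/7)[(5) + (exp(-4*I*pi/7) + 2*exp(2*I*pi/7) + 2*exp(4*I*pi/7)) + (2*exp(-6*I*pi/7) + exp(6*I*pi/7) + 2*exp(4*I*pi/7)) + (2*exp(-2*I*pi/7) + exp(2*I*pi/7) + 2*exp(6*I*pi/7)) + (2*exp(-6*I*pi/7) + exp(-2*I*pi/7) + 2*exp(2*I*pi/7)) + (2*exp(-4*I*pi/7) + exp(-6*I*pi/7) + 2*exp(6*I*pi/7)) + (2*exp(-4*I*pi/7) + 2*exp(-2*I*pi/7) + exp(4*I*pi/7))] = 0/7 = 0
  <chi_rho, chi_3> = (1/7)[1*(5)*conj(1) + 1*(1 + 2*exp(-6*I*pi/7) + 2*exp(6*I*pi/7))*conj(exp(6*I*pi/7)) + 1*(1 + 2*exp(-2*I*pi/7) + 2*exp(2*I*pi/7))*conj(exp(-2*I*pi/7)) + 1*(1 + 2*exp(-4*I*pi/7) + 2*exp(4*I*pi/7))*conj(exp(4*I*pi/7)) + 1*(1 + 2*exp(-4*I*pi/7) + 2*exp(4*I*pi/7))*conj(exp(-4*I*pi/7)) + 1*(1 + 2*exp(-2*I*pi/7) + 2*exp(2*I*pi/7))*conj(exp(2*I*pi/7)) + 1*(1 + 2*exp(-6*I*pi/7) + 2*exp(6*I*pi/7))*conj(exp(-6*I*pi/7))]
      = (1/7)[(5) + (2 + exp(-6*I*pi/7) + 2*exp(2*I*pi/7)) + (2 + exp(2*I*pi/7) + 2*exp(4*I*pi/7)) + (2 + exp(-4*I*pi/7) + 2*exp(6*I*pi/7)) + (2 + 2*exp(-6*I*pi/7) + exp(4*I*pi/7)) + (2 + 2*exp(-4*I*pi/7) + exp(-2*I*pi/7)) + (2 + 2*exp(-2*I*pi/7) + exp(6*I*pi/7))] = 14/7 = 2
  <chi_rho, chi_4> = (1/7)[1*(5)*conj(1) + 1*(1 + 2*exp(-6*I*pi/7) + 2*exp(6*I*pi/7))*conj(exp(-6*I*pi/7)) + 1*(1 + 2*exp(-2*I*pi/7) + 2*exp(2*I*pi/7))*conj(exp(2*I*pi/7)) + 1*(1 + 2*exp(-4*I*pi/7) + 2*exp(4*I*pi/7))*conj(exp(-4*I*pi/7)) + 1*(1 + 2*exp(-4*I*pi/7) + 2*exp(4*I*pi/7))*conj(exp(4*I*pi/7)) + 1*(1 + 2*exp(-2*I*pi/7) + 2*exp(2*I*pi/7))*conj(exp(-2*I*pi/7)) + 1*(1 + 2*exp(-6*I*pi/7) + 2*exp(6*I*pi/7))*conj(exp(6*I*pi/7))]
      = (1/7)[(5) + (2 + 2*exp(-2*I*pi/7) + exp(6*I*pi/7)) + (2 + 2*exp(-4*I*pi/7) + exp(-2*I*pi/7)) + (2 + 2*exp(-6*I*pi/7) + exp(4*I*pi/7)) + (2 + exp(-4*I*pi/7) + 2*exp(6*I*pi/7)) + (2 + exp(2*I*pi/7) + 2*exp(4*I*pi/7)) + (2 + exp(-6*I*pi/7) + 2*exp(2*I*pi/7))] = 14/7 = 2
  <chi_rho, chi_5> = (1/7)[1*(5)*conj(1) + 1*(1 + 2*exp(-6*I*pi/7) + 2*exp(6*I*pi/7))*conj(exp(-4*I*pi/7)) + 1*(1 + 2*exp(-2*I*pi/7) + 2*exp(2*I*pi/7))*conj(exp(6*I*pi/7)) + 1*(1 + 2*exp(-4*I*pi/7) + 2*exp(4*I*pi/7))*conj(exp(2*I*pi/7)) + 1*(1 + 2*exp(-4*I*pi/7) + 2*exp(4*I*pi/7))*conj(exp(-2*I*pi/7)) + 1*(1 + 2*exp(-2*I*pi/7) + 2*exp(2*I*pi/7))*conj(exp(-6*I*pi/7)) + 1*(1 + 2*exp(-6*I*pi/7) + 2*exp(6*I*pi/7))*conj(exp(4*I*pi/7))]
      = (1/7)[(5) + (2*exp(-4*I*pi/7) + 2*exp(-2*I*pi/7) + exp(4*I*pi/7)) + (2*exp(-4*I*pi/7) + exp(-6*I*pi/7) + 2*exp(6*I*pi/7)) + (2*exp(-6*I*pi/7) + exp(-2*I*pi/7) + 2*exp(2*I*pi/7)) + (2*exp(-2*I*pi/7) + exp(2*I*pi/7) + 2*exp(6*I*pi/7)) + (2*exp(-6*I*pi/7) + exp(6*I*pi/7) + 2*exp(4*I*pi/7)) + (exp(-4*I*pi/7) + 2*exp(2*I*pi/7) + 2*exp(4*I*pi/7))] = 0/7 = 0
  <chi_rho, chi_6> = (1/7)[1*(5)*conj(1) + 1*(1 + 2*exp(-6*I*pi/7) + 2*exp(6*I*pi/7))*conj(exp(-2*I*pi/7)) + 1*(1 + 2*exp(-2*I*pi/7) + 2*exp(2*I*pi/7))*conj(exp(-4*I*pi/7)) + 1*(1 + 2*exp(-4*I*pi/7) + 2*exp(4*I*pi/7))*conj(exp(-6*I*pi/7)) + 1*(1 + 2*exp(-4*I*pi/7) + 2*exp(4*I*pi/7))*conj(exp(6*I*pi/7)) + 1*(1 + 2*exp(-2*I*pi/7) + 2*exp(2*I*pi/7))*conj(exp(4*I*pi/7)) + 1*(1 + 2*exp(-6*I*pi/7) + 2*exp(6*I*pi/7))*conj(exp(2*I*pi/7))]
      = (1/7)[(5) + (2*exp(-4*I*pi/7) + 2*exp(-6*I*pi/7) + exp(2*I*pi/7)) + (2*exp(6*I*pi/7) + exp(4*I*pi/7) + 2*exp(2*I*pi/7)) + (2*exp(-4*I*pi/7) + exp(6*I*pi/7) + 2*exp(2*I*pi/7)) + (2*exp(-2*I*pi/7) + exp(-6*I*pi/7) + 2*exp(4*I*pi/7)) + (2*exp(-2*I*pi/7) + exp(-4*I*pi/7) + 2*exp(-6*I*pi/7)) + (exp(-2*I*pi/7) + 2*exp(6*I*pi/7) + 2*exp(4*I*pi/7))] = 0/7 = 0
(Exp terms are combined using exp(i*s)*conj(exp(i*t)) = exp(i*(s-t)), and sums of them are collapsed using the identity that for every m > 1 the m distinct m-th roots of unity sum to 0, e.g. 1 + exp(2*I*pi/3) + exp(-2*I*pi/3) = 0.)
Dimension check: dim(rho) = sum (mult * dim) = 1*1 + 0*1 + 0*1 + 2*1 + 2*1 + 0*1 + 0*1 = 5 = chi_rho(e) = 5.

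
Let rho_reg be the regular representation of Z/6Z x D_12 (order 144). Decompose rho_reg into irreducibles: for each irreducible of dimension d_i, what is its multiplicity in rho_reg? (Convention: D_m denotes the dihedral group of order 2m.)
Each irreducible V_i of dimension d_i appears with multiplicity d_i, i.e. rho_reg = (direct sum over all irreducibles V_i) d_i V_i. The irreducible dimensions for Z/6Z x D_12 are 1, 1, 1, 1, 1, 1, 1, 1, 1, 1, 1, 1, 1, 1, 1, 1, 1, 1, 1, 1, 1, 1, 1, 1, 2, 2, 2, 2, 2, 2, 2, 2, 2, 2, 2, 2, 2, 2, 2, 2, 2, 2, 2, 2, 2, 2, 2, 2, 2, 2, 2, 2, 2, 2: 24 irreducibles of dimension 1, each with multiplicity 1; 30 irreducibles of dimension 2, each with multiplicity 2. Total dimension 24*1*1 + 30*2*2 = 144 = |G|.

General theorem: in the regular representation of a finite group G, each irreducible appears with multiplicity equal to its dimension. Check: dim(rho_reg) = sum d_i^2 = 1 + 1 + 1 + 1 + 1 + 1 + 1 + 1 + 1 + 1 + 1 + 1 + 1 + 1 + 1 + 1 + 1 + 1 + 1 + 1 + 1 + 1 + 1 + 1 + 4 + 4 + 4 + 4 + 4 + 4 + 4 + 4 + 4 + 4 + 4 + 4 + 4 + 4 + 4 + 4 + 4 + 4 + 4 + 4 + 4 + 4 + 4 + 4 + 4 + 4 + 4 + 4 + 4 + 4 = 144 = |G|.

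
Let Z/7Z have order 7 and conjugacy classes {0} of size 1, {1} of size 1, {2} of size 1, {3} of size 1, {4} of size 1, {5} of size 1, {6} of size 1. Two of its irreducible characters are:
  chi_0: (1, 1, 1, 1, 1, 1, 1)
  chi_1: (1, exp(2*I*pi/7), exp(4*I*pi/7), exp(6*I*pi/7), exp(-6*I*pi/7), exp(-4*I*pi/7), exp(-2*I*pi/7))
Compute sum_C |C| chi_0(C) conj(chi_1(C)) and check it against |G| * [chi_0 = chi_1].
Sum = 0; so <chi_0, chi_1> = 0 (distinct irreducibles are orthogonal).

Working: Compute term by term over conjugacy classes (|C| * chi_0(C) * conj(chi_1(C))):
  1*(1)*conj(1) + 1*(1)*conj(exp(2*I*pi/7)) + 1*(1)*conj(exp(4*I*pi/7)) + 1*(1)*conj(exp(6*I*pi/7)) + 1*(1)*conj(exp(-6*I*pi/7)) + 1*(1)*conj(exp(-4*I*pi/7)) + 1*(1)*conj(exp(-2*I*pi/7))
  = (1) + (exp(-2*I*pi/7)) + (exp(-4*I*pi/7)) + (exp(-6*I*pi/7)) + (exp(6*I*pi/7)) + (exp(4*I*pi/7)) + (exp(2*I*pi/7))
  = 0.
(Exp terms are combined using exp(i*s)*conj(exp(i*t)) = exp(i*(s-t)), and sums of them are collapsed using the identity that for every m > 1 the m distinct m-th roots of unity sum to 0, e.g. 1 + exp(2*I*pi/3) + exp(-2*I*pi/3) = 0.)
Dividing by |G| = 7 gives 0/7 = 0, matching the row-orthogonality relation <chi_0, chi_1> = [chi_0 = chi_1].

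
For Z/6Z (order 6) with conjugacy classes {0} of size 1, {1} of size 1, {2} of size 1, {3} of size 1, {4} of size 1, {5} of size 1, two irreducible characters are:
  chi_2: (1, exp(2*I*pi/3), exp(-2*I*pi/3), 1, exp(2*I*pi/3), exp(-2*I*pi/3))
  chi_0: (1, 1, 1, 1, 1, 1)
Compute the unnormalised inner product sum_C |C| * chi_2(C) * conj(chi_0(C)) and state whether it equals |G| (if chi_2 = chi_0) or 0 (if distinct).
Sum = 0; so <chi_2, chi_0> = 0 (distinct irreducibles are orthogonal).

Why: Compute term by term over conjugacy classes (|C| * chi_2(C) * conj(chi_0(C))):
  1*(1)*conj(1) + 1*(exp(2*I*pi/3))*conj(1) + 1*(exp(-2*I*pi/3))*conj(1) + 1*(1)*conj(1) + 1*(exp(2*I*pi/3))*conj(1) + 1*(exp(-2*I*pi/3))*conj(1)
  = (1) + (exp(2*I*pi/3)) + (exp(-2*I*pi/3)) + (1) + (exp(2*I*pi/3)) + (exp(-2*I*pi/3))
  = 0.
(Exp terms are combined using exp(i*s)*conj(exp(i*t)) = exp(i*(s-t)), and sums of them are collapsed using the identity that for every m > 1 the m distinct m-th roots of unity sum to 0, e.g. 1 + exp(2*I*pi/3) + exp(-2*I*pi/3) = 0.)
Dividing by |G| = 6 gives 0/6 = 0, matching the row-orthogonality relation <chi_2, chi_0> = [chi_2 = chi_0].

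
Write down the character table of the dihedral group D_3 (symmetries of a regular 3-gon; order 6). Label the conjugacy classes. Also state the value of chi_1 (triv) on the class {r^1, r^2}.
Conjugacy classes: {e} of size 1, {r^1, r^2} of size 2, {s, sr, ..., sr^2} of size 3.
Character table:
  irrep \ class              {e} (size 1)  {r^1, r^2} (size 2)  {s, sr, ..., sr^2} (size 3)
  chi_1 (triv)               1             1                    1                          
  chi_2 (sign: r->1, s->-1)  1             1                    -1                         
  chi_3 (2d, j=1)            2             -1                   0                          

Spot check: chi_1 (triv) on {r^1, r^2} = 1.

Explanation: D_3 has order 2*3 = 6 with 3 conjugacy classes, hence 3 irreducibles. Sum of squared dims 1 + 1 + 4 = 6 = |G|. Linear characters come from the abelianisation; the 2-dimensional irreps have character r^k -> 2*cos(2*pi*j*k/3), reflections -> 0.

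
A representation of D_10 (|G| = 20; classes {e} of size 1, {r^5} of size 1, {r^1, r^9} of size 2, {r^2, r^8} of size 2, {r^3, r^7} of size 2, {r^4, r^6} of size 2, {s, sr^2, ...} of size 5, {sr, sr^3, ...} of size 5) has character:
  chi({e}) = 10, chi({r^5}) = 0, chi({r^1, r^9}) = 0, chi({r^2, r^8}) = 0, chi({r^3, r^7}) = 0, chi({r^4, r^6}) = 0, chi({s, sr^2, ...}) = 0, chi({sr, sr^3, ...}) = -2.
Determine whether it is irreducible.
Not irreducible (reducible): <chi, chi> = 6 > 1.

Why: <chi, chi> = (1/|G|) sum_C |C| * |chi(C)|^2 = (1/20)[1*|10|^2 + 1*|0|^2 + 2*|0|^2 + 2*|0|^2 + 2*|0|^2 + 2*|0|^2 + 5*|0|^2 + 5*|-2|^2]
  = (1/20)[(100) + (0) + (0) + (0) + (0) + (0) + (0) + (20)] = 120/20 = 6.
A character is irreducible iff <chi, chi> = 1, so this representation is reducible.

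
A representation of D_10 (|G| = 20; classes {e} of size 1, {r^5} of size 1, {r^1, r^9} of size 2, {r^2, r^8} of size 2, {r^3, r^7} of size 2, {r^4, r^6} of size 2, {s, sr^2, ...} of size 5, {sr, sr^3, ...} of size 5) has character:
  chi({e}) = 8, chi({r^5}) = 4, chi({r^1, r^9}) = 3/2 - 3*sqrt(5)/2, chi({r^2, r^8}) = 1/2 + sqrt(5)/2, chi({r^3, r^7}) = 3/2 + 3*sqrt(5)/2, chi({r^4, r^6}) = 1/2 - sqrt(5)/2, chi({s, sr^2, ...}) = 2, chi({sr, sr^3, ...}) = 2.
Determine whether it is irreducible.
Not irreducible (reducible): <chi, chi> = 9 > 1.

Argument: <chi, chi> = (1/|G|) sum_C |C| * |chi(C)|^2 = (1/20)[1*|8|^2 + 1*|4|^2 + 2*|3/2 - 3*sqrt(5)/2|^2 + 2*|1/2 + sqrt(5)/2|^2 + 2*|3/2 + 3*sqrt(5)/2|^2 + 2*|1/2 - sqrt(5)/2|^2 + 5*|2|^2 + 5*|2|^2]
  = (1/20)[(64) + (16) + (27 - 9*sqrt(5)) + (sqrt(5) + 3) + (9*sqrt(5) + 27) + (3 - sqrt(5)) + (20) + (20)] = 180/20 = 9.
A character is irreducible iff <chi, chi> = 1, so this representation is reducible.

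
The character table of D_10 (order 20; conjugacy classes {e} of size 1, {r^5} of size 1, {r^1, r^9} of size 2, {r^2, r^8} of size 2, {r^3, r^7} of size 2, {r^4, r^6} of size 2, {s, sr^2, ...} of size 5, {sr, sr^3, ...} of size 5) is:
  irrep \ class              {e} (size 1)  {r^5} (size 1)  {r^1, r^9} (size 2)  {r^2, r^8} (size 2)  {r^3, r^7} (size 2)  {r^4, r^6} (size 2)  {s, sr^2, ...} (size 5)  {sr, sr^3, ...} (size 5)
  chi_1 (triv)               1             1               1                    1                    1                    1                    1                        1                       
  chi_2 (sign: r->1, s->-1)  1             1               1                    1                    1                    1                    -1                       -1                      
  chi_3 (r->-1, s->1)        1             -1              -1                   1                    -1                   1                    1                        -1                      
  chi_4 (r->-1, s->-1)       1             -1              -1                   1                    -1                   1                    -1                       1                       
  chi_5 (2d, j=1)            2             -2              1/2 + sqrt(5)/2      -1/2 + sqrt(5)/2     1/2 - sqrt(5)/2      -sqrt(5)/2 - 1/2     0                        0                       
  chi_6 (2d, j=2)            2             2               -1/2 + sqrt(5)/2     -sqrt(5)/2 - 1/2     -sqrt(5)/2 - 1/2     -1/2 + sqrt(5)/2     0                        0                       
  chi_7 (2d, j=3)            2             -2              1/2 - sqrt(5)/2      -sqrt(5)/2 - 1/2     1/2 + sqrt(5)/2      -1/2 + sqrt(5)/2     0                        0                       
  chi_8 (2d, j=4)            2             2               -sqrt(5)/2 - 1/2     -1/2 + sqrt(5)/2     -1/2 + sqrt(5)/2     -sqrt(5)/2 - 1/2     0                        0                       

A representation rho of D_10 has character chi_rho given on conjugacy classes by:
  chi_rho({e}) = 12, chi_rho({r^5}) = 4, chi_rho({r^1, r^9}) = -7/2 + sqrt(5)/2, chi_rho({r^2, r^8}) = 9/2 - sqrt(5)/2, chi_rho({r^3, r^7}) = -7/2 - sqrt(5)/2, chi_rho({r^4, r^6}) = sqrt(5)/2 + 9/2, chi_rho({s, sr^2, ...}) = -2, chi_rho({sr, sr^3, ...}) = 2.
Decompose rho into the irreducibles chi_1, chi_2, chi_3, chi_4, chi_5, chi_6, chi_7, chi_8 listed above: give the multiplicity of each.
Multiplicities: chi_1: 1, chi_2: 1, chi_3: 1, chi_4: 3, chi_5: 0, chi_6: 2, chi_7: 0, chi_8: 1.

Why: Use <chi_rho, chi> = (1/|G|) sum_C |C| * chi_rho(C) * conj(chi(C)) with |G| = 20 for each irreducible chi in the table:
  <chi_rho, chi_1> = (1/20)[1*(12)*conj(1) + 1*(4)*conj(1) + 2*(-7/2 + sqrt(5)/2)*conj(1) + 2*(9/2 - sqrt(5)/2)*conj(1) + 2*(-7/2 - sqrt(5)/2)*conj(1) + 2*(sqrt(5)/2 + 9/2)*conj(1) + 5*(-2)*conj(1) + 5*(2)*conj(1)]
      = (1/20)[(12) + (4) + (-7 + sqrt(5)) + (9 - sqrt(5)) + (-7 - sqrt(5)) + (sqrt(5) + 9) + (-10) + (10)] = 20/20 = 1
  <chi_rho, chi_2> = (1/20)[1*(12)*conj(1) + 1*(4)*conj(1) + 2*(-7/2 + sqrt(5)/2)*conj(1) + 2*(9/2 - sqrt(5)/2)*conj(1) + 2*(-7/2 - sqrt(5)/2)*conj(1) + 2*(sqrt(5)/2 + 9/2)*conj(1) + 5*(-2)*conj(-1) + 5*(2)*conj(-1)]
      = (1/20)[(12) + (4) + (-7 + sqrt(5)) + (9 - sqrt(5)) + (-7 - sqrt(5)) + (sqrt(5) + 9) + (10) + (-10)] = 20/20 = 1
  <chi_rho, chi_3> = (1/20)[1*(12)*conj(1) + 1*(4)*conj(-1) + 2*(-7/2 + sqrt(5)/2)*conj(-1) + 2*(9/2 - sqrt(5)/2)*conj(1) + 2*(-7/2 - sqrt(5)/2)*conj(-1) + 2*(sqrt(5)/2 + 9/2)*conj(1) + 5*(-2)*conj(1) + 5*(2)*conj(-1)]
      = (1/20)[(12) + (-4) + (7 - sqrt(5)) + (9 - sqrt(5)) + (sqrt(5) + 7) + (sqrt(5) + 9) + (-10) + (-10)] = 20/20 = 1
  <chi_rho, chi_4> = (1/20)[1*(12)*conj(1) + 1*(4)*conj(-1) + 2*(-7/2 + sqrt(5)/2)*conj(-1) + 2*(9/2 - sqrt(5)/2)*conj(1) + 2*(-7/2 - sqrt(5)/2)*conj(-1) + 2*(sqrt(5)/2 + 9/2)*conj(1) + 5*(-2)*conj(-1) + 5*(2)*conj(1)]
      = (1/20)[(12) + (-4) + (7 - sqrt(5)) + (9 - sqrt(5)) + (sqrt(5) + 7) + (sqrt(5) + 9) + (10) + (10)] = 60/20 = 3
  <chi_rho, chi_5> = (1/20)[1*(12)*conj(2) + 1*(4)*conj(-2) + 2*(-7/2 + sqrt(5)/2)*conj(1/2 + sqrt(5)/2) + 2*(9/2 - sqrt(5)/2)*conj(-1/2 + sqrt(5)/2) + 2*(-7/2 - sqrt(5)/2)*conj(1/2 - sqrt(5)/2) + 2*(sqrt(5)/2 + 9/2)*conj(-sqrt(5)/2 - 1/2) + 5*(-2)*conj(0) + 5*(2)*conj(0)]
      = (1/20)[(24) + (-8) + (-3*sqrt(5) - 1) + (-7 + 5*sqrt(5)) + (-1 + 3*sqrt(5)) + (-5*sqrt(5) - 7) + (0) + (0)] = 0/20 = 0
  <chi_rho, chi_6> = (1/20)[1*(12)*conj(2) + 1*(4)*conj(2) + 2*(-7/2 + sqrt(5)/2)*conj(-1/2 + sqrt(5)/2) + 2*(9/2 - sqrt(5)/2)*conj(-sqrt(5)/2 - 1/2) + 2*(-7/2 - sqrt(5)/2)*conj(-sqrt(5)/2 - 1/2) + 2*(sqrt(5)/2 + 9/2)*conj(-1/2 + sqrt(5)/2) + 5*(-2)*conj(0) + 5*(2)*conj(0)]
      = (1/20)[(24) + (8) + (6 - 4*sqrt(5)) + (-4*sqrt(5) - 2) + (6 + 4*sqrt(5)) + (-2 + 4*sqrt(5)) + (0) + (0)] = 40/20 = 2
  <chi_rho, chi_7> = (1/20)[1*(12)*conj(2) + 1*(4)*conj(-2) + 2*(-7/2 + sqrt(5)/2)*conj(1/2 - sqrt(5)/2) + 2*(9/2 - sqrt(5)/2)*conj(-sqrt(5)/2 - 1/2) + 2*(-7/2 - sqrt(5)/2)*conj(1/2 + sqrt(5)/2) + 2*(sqrt(5)/2 + 9/2)*conj(-1/2 + sqrt(5)/2) + 5*(-2)*conj(0) + 5*(2)*conj(0)]
      = (1/20)[(24) + (-8) + (-6 + 4*sqrt(5)) + (-4*sqrt(5) - 2) + (-4*sqrt(5) - 6) + (-2 + 4*sqrt(5)) + (0) + (0)] = 0/20 = 0
  <chi_rho, chi_8> = (1/20)[1*(12)*conj(2) + 1*(4)*conj(2) + 2*(-7/2 + sqrt(5)/2)*conj(-sqrt(5)/2 - 1/2) + 2*(9/2 - sqrt(5)/2)*conj(-1/2 + sqrt(5)/2) + 2*(-7/2 - sqrt(5)/2)*conj(-1/2 + sqrt(5)/2) + 2*(sqrt(5)/2 + 9/2)*conj(-sqrt(5)/2 - 1/2) + 5*(-2)*conj(0) + 5*(2)*conj(0)]
      = (1/20)[(24) + (8) + (1 + 3*sqrt(5)) + (-7 + 5*sqrt(5)) + (1 - 3*sqrt(5)) + (-5*sqrt(5) - 7) + (0) + (0)] = 20/20 = 1
Dimension check: dim(rho) = sum (mult * dim) = 1*1 + 1*1 + 1*1 + 3*1 + 0*2 + 2*2 + 0*2 + 1*2 = 12 = chi_rho(e) = 12.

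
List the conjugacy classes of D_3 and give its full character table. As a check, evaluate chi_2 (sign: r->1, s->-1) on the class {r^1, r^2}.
Conjugacy classes: {e} of size 1, {r^1, r^2} of size 2, {s, sr, ..., sr^2} of size 3.
Character table:
  irrep \ class              {e} (size 1)  {r^1, r^2} (size 2)  {s, sr, ..., sr^2} (size 3)
  chi_1 (triv)               1             1                    1                          
  chi_2 (sign: r->1, s->-1)  1             1                    -1                         
  chi_3 (2d, j=1)            2             -1                   0                          

Spot check: chi_2 (sign: r->1, s->-1) on {r^1, r^2} = 1.

Why: D_3 has order 2*3 = 6 with 3 conjugacy classes, hence 3 irreducibles. Sum of squared dims 1 + 1 + 4 = 6 = |G|. Linear characters come from the abelianisation; the 2-dimensional irreps have character r^k -> 2*cos(2*pi*j*k/3), reflections -> 0.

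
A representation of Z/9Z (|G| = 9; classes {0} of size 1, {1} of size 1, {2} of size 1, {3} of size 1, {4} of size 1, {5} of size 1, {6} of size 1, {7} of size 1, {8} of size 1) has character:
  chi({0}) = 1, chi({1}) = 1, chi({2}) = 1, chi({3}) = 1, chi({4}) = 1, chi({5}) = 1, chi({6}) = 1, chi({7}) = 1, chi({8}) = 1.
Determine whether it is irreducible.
Irreducible: <chi, chi> = 1.

Details: <chi, chi> = (1/|G|) sum_C |C| * |chi(C)|^2 = (1/9)[1*|1|^2 + 1*|1|^2 + 1*|1|^2 + 1*|1|^2 + 1*|1|^2 + 1*|1|^2 + 1*|1|^2 + 1*|1|^2 + 1*|1|^2]
  = (1/9)[(1) + (1) + (1) + (1) + (1) + (1) + (1) + (1) + (1)] = 9/9 = 1.
(Exp terms are combined using exp(i*s)*conj(exp(i*t)) = exp(i*(s-t)), and sums of them are collapsed using the identity that for every m > 1 the m distinct m-th roots of unity sum to 0, e.g. 1 + exp(2*I*pi/3) + exp(-2*I*pi/3) = 0.)
A character is irreducible iff <chi, chi> = 1, so this representation is irreducible.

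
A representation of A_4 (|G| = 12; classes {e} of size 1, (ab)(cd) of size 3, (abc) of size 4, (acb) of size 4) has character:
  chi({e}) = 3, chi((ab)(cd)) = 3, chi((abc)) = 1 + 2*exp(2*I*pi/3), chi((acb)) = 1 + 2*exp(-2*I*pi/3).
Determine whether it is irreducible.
Not irreducible (reducible): <chi, chi> = 5 > 1.

Why: <chi, chi> = (1/|G|) sum_C |C| * |chi(C)|^2 = (1/12)[1*|3|^2 + 3*|3|^2 + 4*|1 + 2*exp(2*I*pi/3)|^2 + 4*|1 + 2*exp(-2*I*pi/3)|^2]
  = (1/12)[(9) + (27) + (12) + (12)] = 60/12 = 5.
(Exp terms are combined using exp(i*s)*conj(exp(i*t)) = exp(i*(s-t)), and sums of them are collapsed using the identity that for every m > 1 the m distinct m-th roots of unity sum to 0, e.g. 1 + exp(2*I*pi/3) + exp(-2*I*pi/3) = 0.)
A character is irreducible iff <chi, chi> = 1, so this representation is reducible.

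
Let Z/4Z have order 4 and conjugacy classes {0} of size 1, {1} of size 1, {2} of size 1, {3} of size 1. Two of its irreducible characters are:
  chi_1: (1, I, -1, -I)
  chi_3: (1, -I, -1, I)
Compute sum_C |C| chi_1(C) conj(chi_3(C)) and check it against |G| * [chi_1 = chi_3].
Sum = 0; so <chi_1, chi_3> = 0 (distinct irreducibles are orthogonal).

Details: Compute term by term over conjugacy classes (|C| * chi_1(C) * conj(chi_3(C))):
  1*(1)*conj(1) + 1*(I)*conj(-I) + 1*(-1)*conj(-1) + 1*(-I)*conj(I)
  = (1) + (-1) + (1) + (-1)
  = 0.
(Exp terms are combined using exp(i*s)*conj(exp(i*t)) = exp(i*(s-t)), and sums of them are collapsed using the identity that for every m > 1 the m distinct m-th roots of unity sum to 0, e.g. 1 + exp(2*I*pi/3) + exp(-2*I*pi/3) = 0.)
Dividing by |G| = 4 gives 0/4 = 0, matching the row-orthogonality relation <chi_1, chi_3> = [chi_1 = chi_3].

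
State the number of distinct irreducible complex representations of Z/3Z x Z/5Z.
15

Why: The number of irreducible complex representations of a finite group equals its number of conjugacy classes. Z/3Z x Z/5Z is abelian of order 15, so every element is its own conjugacy class: 15 classes, so Z/3Z x Z/5Z (order 15) has exactly 15 irreducible complex representations.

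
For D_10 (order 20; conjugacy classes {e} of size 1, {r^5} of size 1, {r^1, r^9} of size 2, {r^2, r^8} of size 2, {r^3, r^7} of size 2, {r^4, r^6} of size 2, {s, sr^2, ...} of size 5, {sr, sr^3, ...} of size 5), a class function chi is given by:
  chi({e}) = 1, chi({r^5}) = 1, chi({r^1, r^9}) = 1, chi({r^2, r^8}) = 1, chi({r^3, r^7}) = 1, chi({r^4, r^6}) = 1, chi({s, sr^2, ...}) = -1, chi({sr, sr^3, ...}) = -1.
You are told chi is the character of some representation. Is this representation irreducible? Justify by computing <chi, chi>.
Irreducible: <chi, chi> = 1.

Justification: <chi, chi> = (1/|G|) sum_C |C| * |chi(C)|^2 = (1/20)[1*|1|^2 + 1*|1|^2 + 2*|1|^2 + 2*|1|^2 + 2*|1|^2 + 2*|1|^2 + 5*|-1|^2 + 5*|-1|^2]
  = (1/20)[(1) + (1) + (2) + (2) + (2) + (2) + (5) + (5)] = 20/20 = 1.
A character is irreducible iff <chi, chi> = 1, so this representation is irreducible.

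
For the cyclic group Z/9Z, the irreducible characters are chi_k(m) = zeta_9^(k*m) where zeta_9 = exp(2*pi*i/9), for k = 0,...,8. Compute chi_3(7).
chi_3(7) = zeta_9^21 = exp(2*I*pi/3)

Proof sketch: chi_3(7) = zeta_9^(3*7) = zeta_9^21. Since zeta_9^9 = 1, this equals zeta_9^3 = exp(2*pi*i*3/9) = exp(2*I*pi/3).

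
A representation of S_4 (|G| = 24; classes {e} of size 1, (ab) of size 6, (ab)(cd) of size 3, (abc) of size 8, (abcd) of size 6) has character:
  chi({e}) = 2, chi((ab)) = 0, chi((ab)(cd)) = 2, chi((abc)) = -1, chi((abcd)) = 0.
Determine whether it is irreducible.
Irreducible: <chi, chi> = 1.

Derivation: <chi, chi> = (1/|G|) sum_C |C| * |chi(C)|^2 = (1/24)[1*|2|^2 + 6*|0|^2 + 3*|2|^2 + 8*|-1|^2 + 6*|0|^2]
  = (1/24)[(4) + (0) + (12) + (8) + (0)] = 24/24 = 1.
A character is irreducible iff <chi, chi> = 1, so this representation is irreducible.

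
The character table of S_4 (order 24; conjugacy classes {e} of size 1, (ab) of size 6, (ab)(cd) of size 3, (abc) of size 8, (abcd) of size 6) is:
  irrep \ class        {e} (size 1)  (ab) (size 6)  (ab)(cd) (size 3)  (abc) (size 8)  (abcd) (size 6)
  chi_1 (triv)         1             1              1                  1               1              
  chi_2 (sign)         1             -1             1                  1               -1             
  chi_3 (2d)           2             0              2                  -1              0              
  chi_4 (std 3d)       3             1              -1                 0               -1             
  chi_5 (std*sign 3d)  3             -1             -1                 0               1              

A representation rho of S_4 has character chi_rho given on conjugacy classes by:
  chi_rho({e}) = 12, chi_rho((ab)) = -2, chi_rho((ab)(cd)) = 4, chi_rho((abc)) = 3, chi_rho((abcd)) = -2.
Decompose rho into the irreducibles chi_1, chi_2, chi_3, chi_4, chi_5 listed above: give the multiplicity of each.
Multiplicities: chi_1: 1, chi_2: 3, chi_3: 1, chi_4: 1, chi_5: 1.

Derivation: Use <chi_rho, chi> = (1/|G|) sum_C |C| * chi_rho(C) * conj(chi(C)) with |G| = 24 for each irreducible chi in the table:
  <chi_rho, chi_1> = (1/24)[1*(12)*conj(1) + 6*(-2)*conj(1) + 3*(4)*conj(1) + 8*(3)*conj(1) + 6*(-2)*conj(1)]
      = (1/24)[(12) + (-12) + (12) + (24) + (-12)] = 24/24 = 1
  <chi_rho, chi_2> = (1/24)[1*(12)*conj(1) + 6*(-2)*conj(-1) + 3*(4)*conj(1) + 8*(3)*conj(1) + 6*(-2)*conj(-1)]
      = (1/24)[(12) + (12) + (12) + (24) + (12)] = 72/24 = 3
  <chi_rho, chi_3> = (1/24)[1*(12)*conj(2) + 6*(-2)*conj(0) + 3*(4)*conj(2) + 8*(3)*conj(-1) + 6*(-2)*conj(0)]
      = (1/24)[(24) + (0) + (24) + (-24) + (0)] = 24/24 = 1
  <chi_rho, chi_4> = (1/24)[1*(12)*conj(3) + 6*(-2)*conj(1) + 3*(4)*conj(-1) + 8*(3)*conj(0) + 6*(-2)*conj(-1)]
      = (1/24)[(36) + (-12) + (-12) + (0) + (12)] = 24/24 = 1
  <chi_rho, chi_5> = (1/24)[1*(12)*conj(3) + 6*(-2)*conj(-1) + 3*(4)*conj(-1) + 8*(3)*conj(0) + 6*(-2)*conj(1)]
      = (1/24)[(36) + (12) + (-12) + (0) + (-12)] = 24/24 = 1
Dimension check: dim(rho) = sum (mult * dim) = 1*1 + 3*1 + 1*2 + 1*3 + 1*3 = 12 = chi_rho(e) = 12.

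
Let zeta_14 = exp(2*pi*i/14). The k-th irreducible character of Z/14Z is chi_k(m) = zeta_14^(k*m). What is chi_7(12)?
chi_7(12) = zeta_14^84 = 1

Argument: chi_7(12) = zeta_14^(7*12) = zeta_14^84. Since zeta_14^14 = 1, this equals zeta_14^0 = exp(2*pi*i*0/14) = 1.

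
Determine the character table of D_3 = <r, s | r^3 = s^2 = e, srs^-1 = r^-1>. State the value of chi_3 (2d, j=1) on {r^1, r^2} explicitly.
Conjugacy classes: {e} of size 1, {r^1, r^2} of size 2, {s, sr, ..., sr^2} of size 3.
Character table:
  irrep \ class              {e} (size 1)  {r^1, r^2} (size 2)  {s, sr, ..., sr^2} (size 3)
  chi_1 (triv)               1             1                    1                          
  chi_2 (sign: r->1, s->-1)  1             1                    -1                         
  chi_3 (2d, j=1)            2             -1                   0                          

Spot check: chi_3 (2d, j=1) on {r^1, r^2} = -1.

D_3 has order 2*3 = 6 with 3 conjugacy classes, hence 3 irreducibles. Sum of squared dims 1 + 1 + 4 = 6 = |G|. Linear characters come from the abelianisation; the 2-dimensional irreps have character r^k -> 2*cos(2*pi*j*k/3), reflections -> 0.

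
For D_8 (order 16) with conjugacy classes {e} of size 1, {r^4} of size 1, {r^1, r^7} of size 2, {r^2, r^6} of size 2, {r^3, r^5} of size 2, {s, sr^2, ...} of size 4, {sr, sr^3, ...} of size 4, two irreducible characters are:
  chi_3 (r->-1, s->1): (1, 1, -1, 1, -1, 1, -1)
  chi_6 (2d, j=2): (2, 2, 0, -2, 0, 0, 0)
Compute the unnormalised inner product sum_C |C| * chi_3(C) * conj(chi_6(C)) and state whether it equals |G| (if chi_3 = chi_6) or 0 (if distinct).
Sum = 0; so <chi_3, chi_6> = 0 (distinct irreducibles are orthogonal).

Reasoning: Compute term by term over conjugacy classes (|C| * chi_3(C) * conj(chi_6(C))):
  1*(1)*conj(2) + 1*(1)*conj(2) + 2*(-1)*conj(0) + 2*(1)*conj(-2) + 2*(-1)*conj(0) + 4*(1)*conj(0) + 4*(-1)*conj(0)
  = (2) + (2) + (0) + (-4) + (0) + (0) + (0)
  = 0.
Dividing by |G| = 16 gives 0/16 = 0, matching the row-orthogonality relation <chi_3, chi_6> = [chi_3 = chi_6].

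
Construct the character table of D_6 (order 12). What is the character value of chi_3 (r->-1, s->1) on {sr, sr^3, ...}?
Conjugacy classes: {e} of size 1, {r^3} of size 1, {r^1, r^5} of size 2, {r^2, r^4} of size 2, {s, sr^2, ...} of size 3, {sr, sr^3, ...} of size 3.
Character table:
  irrep \ class              {e} (size 1)  {r^3} (size 1)  {r^1, r^5} (size 2)  {r^2, r^4} (size 2)  {s, sr^2, ...} (size 3)  {sr, sr^3, ...} (size 3)
  chi_1 (triv)               1             1               1                    1                    1                        1                       
  chi_2 (sign: r->1, s->-1)  1             1               1                    1                    -1                       -1                      
  chi_3 (r->-1, s->1)        1             -1              -1                   1                    1                        -1                      
  chi_4 (r->-1, s->-1)       1             -1              -1                   1                    -1                       1                       
  chi_5 (2d, j=1)            2             -2              1                    -1                   0                        0                       
  chi_6 (2d, j=2)            2             2               -1                   -1                   0                        0                       

Spot check: chi_3 (r->-1, s->1) on {sr, sr^3, ...} = -1.

Derivation: D_6 has order 2*6 = 12 with 6 conjugacy classes, hence 6 irreducibles. Sum of squared dims 1 + 1 + 1 + 1 + 4 + 4 = 12 = |G|. Linear characters come from the abelianisation; the 2-dimensional irreps have character r^k -> 2*cos(2*pi*j*k/6), reflections -> 0.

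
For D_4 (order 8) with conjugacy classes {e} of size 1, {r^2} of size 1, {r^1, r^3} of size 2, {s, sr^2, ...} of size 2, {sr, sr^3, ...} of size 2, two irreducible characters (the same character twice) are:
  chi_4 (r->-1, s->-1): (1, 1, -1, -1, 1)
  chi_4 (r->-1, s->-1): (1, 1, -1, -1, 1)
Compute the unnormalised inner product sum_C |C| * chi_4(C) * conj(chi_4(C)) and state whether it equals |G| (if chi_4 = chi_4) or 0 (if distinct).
Sum = 8 = |G| = 8; so <chi_4, chi_4> = 1 (norm-1 confirms irreducibility).

Reasoning: Compute term by term over conjugacy classes (|C| * chi_4(C) * conj(chi_4(C))):
  1*(1)*conj(1) + 1*(1)*conj(1) + 2*(-1)*conj(-1) + 2*(-1)*conj(-1) + 2*(1)*conj(1)
  = (1) + (1) + (2) + (2) + (2)
  = 8.
Dividing by |G| = 8 gives 8/8 = 1, matching the row-orthogonality relation <chi_4, chi_4> = [chi_4 = chi_4].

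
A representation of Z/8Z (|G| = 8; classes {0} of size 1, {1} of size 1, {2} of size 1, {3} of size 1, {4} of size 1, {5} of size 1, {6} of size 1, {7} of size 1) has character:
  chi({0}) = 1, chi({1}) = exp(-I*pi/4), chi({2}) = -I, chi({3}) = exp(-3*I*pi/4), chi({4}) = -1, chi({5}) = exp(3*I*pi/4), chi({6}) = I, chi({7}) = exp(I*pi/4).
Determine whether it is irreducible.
Irreducible: <chi, chi> = 1.

Justification: <chi, chi> = (1/|G|) sum_C |C| * |chi(C)|^2 = (1/8)[1*|1|^2 + 1*|exp(-I*pi/4)|^2 + 1*|-I|^2 + 1*|exp(-3*I*pi/4)|^2 + 1*|-1|^2 + 1*|exp(3*I*pi/4)|^2 + 1*|I|^2 + 1*|exp(I*pi/4)|^2]
  = (1/8)[(1) + (1) + (1) + (1) + (1) + (1) + (1) + (1)] = 8/8 = 1.
(Exp terms are combined using exp(i*s)*conj(exp(i*t)) = exp(i*(s-t)), and sums of them are collapsed using the identity that for every m > 1 the m distinct m-th roots of unity sum to 0, e.g. 1 + exp(2*I*pi/3) + exp(-2*I*pi/3) = 0.)
A character is irreducible iff <chi, chi> = 1, so this representation is irreducible.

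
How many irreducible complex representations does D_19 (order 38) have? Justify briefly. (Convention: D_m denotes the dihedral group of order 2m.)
11

The number of irreducible complex representations of a finite group equals its number of conjugacy classes. D_19 has 11 conjugacy classes ((n+3)/2 for n odd), so D_19 (order 38) has exactly 11 irreducible complex representations.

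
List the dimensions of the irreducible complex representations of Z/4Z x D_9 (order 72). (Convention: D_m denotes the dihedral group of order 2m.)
Dimensions: 1, 1, 1, 1, 1, 1, 1, 1, 2, 2, 2, 2, 2, 2, 2, 2, 2, 2, 2, 2, 2, 2, 2, 2

Argument: There are 24 irreducibles (= number of conjugacy classes). Their dimensions d_i satisfy sum d_i^2 = |G| = 72: 1 + 1 + 1 + 1 + 1 + 1 + 1 + 1 + 4 + 4 + 4 + 4 + 4 + 4 + 4 + 4 + 4 + 4 + 4 + 4 + 4 + 4 + 4 + 4 = 72. (For the product with Z/4Z: each of the 4 1-dim characters of Z/4Z tensors with each irrep of D_9, giving 4 copies of each D_9-dimension.)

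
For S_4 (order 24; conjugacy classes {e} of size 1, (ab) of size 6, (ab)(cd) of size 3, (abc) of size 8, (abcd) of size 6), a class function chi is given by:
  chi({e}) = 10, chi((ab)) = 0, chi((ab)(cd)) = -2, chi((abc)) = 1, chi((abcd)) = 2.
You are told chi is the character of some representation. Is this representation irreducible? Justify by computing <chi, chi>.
Not irreducible (reducible): <chi, chi> = 6 > 1.

Solution. <chi, chi> = (1/|G|) sum_C |C| * |chi(C)|^2 = (1/24)[1*|10|^2 + 6*|0|^2 + 3*|-2|^2 + 8*|1|^2 + 6*|2|^2]
  = (1/24)[(100) + (0) + (12) + (8) + (24)] = 144/24 = 6.
A character is irreducible iff <chi, chi> = 1, so this representation is reducible.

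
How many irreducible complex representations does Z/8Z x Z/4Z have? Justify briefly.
32

Solution. The number of irreducible complex representations of a finite group equals its number of conjugacy classes. Z/8Z x Z/4Z is abelian of order 32, so every element is its own conjugacy class: 32 classes, so Z/8Z x Z/4Z (order 32) has exactly 32 irreducible complex representations.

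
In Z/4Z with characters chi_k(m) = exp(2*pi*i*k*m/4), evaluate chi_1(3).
chi_1(3) = zeta_4^3 = -I

chi_1(3) = zeta_4^(1*3) = zeta_4^3. Since zeta_4^4 = 1, this equals zeta_4^3 = exp(2*pi*i*3/4) = -I.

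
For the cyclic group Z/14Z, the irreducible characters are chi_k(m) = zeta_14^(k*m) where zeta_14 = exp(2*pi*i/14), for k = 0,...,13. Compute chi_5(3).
chi_5(3) = zeta_14^15 = exp(I*pi/7)

Reasoning: chi_5(3) = zeta_14^(5*3) = zeta_14^15. Since zeta_14^14 = 1, this equals zeta_14^1 = exp(2*pi*i*1/14) = exp(I*pi/7).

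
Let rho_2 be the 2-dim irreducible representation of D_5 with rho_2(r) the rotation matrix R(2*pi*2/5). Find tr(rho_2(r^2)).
chi_{rho_2}(r^2) = 2*cos(2*pi*2*2/5) = -1/2 + sqrt(5)/2

Argument: rho_2(r^2) is rotation by angle 2*pi*2*2/5, whose trace is 2*cos(2*pi*2*2/5) = -1/2 + sqrt(5)/2.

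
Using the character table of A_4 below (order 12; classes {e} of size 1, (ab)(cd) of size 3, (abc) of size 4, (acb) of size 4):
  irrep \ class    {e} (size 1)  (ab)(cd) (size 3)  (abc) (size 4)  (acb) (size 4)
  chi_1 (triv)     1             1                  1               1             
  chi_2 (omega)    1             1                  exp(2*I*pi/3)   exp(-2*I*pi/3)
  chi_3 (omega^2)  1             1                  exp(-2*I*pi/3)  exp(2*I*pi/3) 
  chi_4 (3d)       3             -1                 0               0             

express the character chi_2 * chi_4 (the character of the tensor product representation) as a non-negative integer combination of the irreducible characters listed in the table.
chi_2 tensor chi_4 = chi_4 (all other irreducibles have multiplicity 0).

Proof sketch: The character of a tensor product is the pointwise product (chi_2 * chi_4)(C) = chi_2(C) * chi_4(C):
  {e}: (1)*(3), (ab)(cd): (1)*(-1), (abc): (exp(2*I*pi/3))*(0), (acb): (exp(-2*I*pi/3))*(0)
so (chi_2 * chi_4) takes values
  {e} -> 3, (ab)(cd) -> -1, (abc) -> 0, (acb) -> 0.
Now take the inner product of this character with each irreducible chi from the table, <chi_2*chi_4, chi> = (1/12) sum_C |C| (chi_2*chi_4)(C) conj(chi(C)):
  <chi_2*chi_4, chi_1> = (1/12)[1*(3)*conj(1) + 3*(-1)*conj(1) + 4*(0)*conj(1) + 4*(0)*conj(1)]
      = (1/12)[(3) + (-3) + (0) + (0)] = 0/12 = 0
  <chi_2*chi_4, chi_2> = (1/12)[1*(3)*conj(1) + 3*(-1)*conj(1) + 4*(0)*conj(exp(2*I*pi/3)) + 4*(0)*conj(exp(-2*I*pi/3))]
      = (1/12)[(3) + (-3) + (0) + (0)] = 0/12 = 0
  <chi_2*chi_4, chi_3> = (1/12)[1*(3)*conj(1) + 3*(-1)*conj(1) + 4*(0)*conj(exp(-2*I*pi/3)) + 4*(0)*conj(exp(2*I*pi/3))]
      = (1/12)[(3) + (-3) + (0) + (0)] = 0/12 = 0
  <chi_2*chi_4, chi_4> = (1/12)[1*(3)*conj(3) + 3*(-1)*conj(-1) + 4*(0)*conj(0) + 4*(0)*conj(0)]
      = (1/12)[(9) + (3) + (0) + (0)] = 12/12 = 1
(Exp terms are combined using exp(i*s)*conj(exp(i*t)) = exp(i*(s-t)), and sums of them are collapsed using the identity that for every m > 1 the m distinct m-th roots of unity sum to 0, e.g. 1 + exp(2*I*pi/3) + exp(-2*I*pi/3) = 0.)
Hence the multiplicities are chi_4: 1. Dimension check: dim(chi_2)*dim(chi_4) = 1*3 = 3 and sum (mult * dim) = 1*3 = 3.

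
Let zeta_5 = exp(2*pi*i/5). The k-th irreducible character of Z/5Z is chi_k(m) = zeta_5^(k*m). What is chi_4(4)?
chi_4(4) = zeta_5^16 = exp(2*I*pi/5)

Justification: chi_4(4) = zeta_5^(4*4) = zeta_5^16. Since zeta_5^5 = 1, this equals zeta_5^1 = exp(2*pi*i*1/5) = exp(2*I*pi/5).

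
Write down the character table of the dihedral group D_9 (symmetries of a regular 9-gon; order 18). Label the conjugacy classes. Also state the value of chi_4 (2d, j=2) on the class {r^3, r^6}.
Conjugacy classes: {e} of size 1, {r^1, r^8} of size 2, {r^2, r^7} of size 2, {r^3, r^6} of size 2, {r^4, r^5} of size 2, {s, sr, ..., sr^8} of size 9.
Character table:
  irrep \ class              {e} (size 1)  {r^1, r^8} (size 2)  {r^2, r^7} (size 2)  {r^3, r^6} (size 2)  {r^4, r^5} (size 2)  {s, sr, ..., sr^8} (size 9)
  chi_1 (triv)               1             1                    1                    1                    1                    1                          
  chi_2 (sign: r->1, s->-1)  1             1                    1                    1                    1                    -1                         
  chi_3 (2d, j=1)            2             2*cos(2*pi/9)        2*cos(4*pi/9)        -1                   -2*cos(pi/9)         0                          
  chi_4 (2d, j=2)            2             2*cos(4*pi/9)        -2*cos(pi/9)         -1                   2*cos(2*pi/9)        0                          
  chi_5 (2d, j=3)            2             -1                   -1                   2                    -1                   0                          
  chi_6 (2d, j=4)            2             -2*cos(pi/9)         2*cos(2*pi/9)        -1                   2*cos(4*pi/9)        0                          

Spot check: chi_4 (2d, j=2) on {r^3, r^6} = -1.

Solution. D_9 has order 2*9 = 18 with 6 conjugacy classes, hence 6 irreducibles. Sum of squared dims 1 + 1 + 4 + 4 + 4 + 4 = 18 = |G|. Linear characters come from the abelianisation; the 2-dimensional irreps have character r^k -> 2*cos(2*pi*j*k/9), reflections -> 0.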